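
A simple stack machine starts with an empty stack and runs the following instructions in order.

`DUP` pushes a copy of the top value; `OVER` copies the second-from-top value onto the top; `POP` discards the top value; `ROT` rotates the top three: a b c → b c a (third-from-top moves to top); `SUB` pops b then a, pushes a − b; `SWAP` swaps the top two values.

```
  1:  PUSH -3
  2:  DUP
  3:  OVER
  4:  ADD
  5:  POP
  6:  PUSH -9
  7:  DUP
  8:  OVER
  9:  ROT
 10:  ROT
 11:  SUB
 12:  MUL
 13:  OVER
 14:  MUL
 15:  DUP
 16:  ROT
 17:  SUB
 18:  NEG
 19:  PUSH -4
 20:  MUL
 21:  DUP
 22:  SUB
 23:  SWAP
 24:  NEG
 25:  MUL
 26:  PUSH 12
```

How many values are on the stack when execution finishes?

PUSH -3 : [-3]
DUP     : [-3, -3]
OVER    : [-3, -3, -3]
ADD     : [-3, -6]
POP     : [-3]
PUSH -9 : [-3, -9]
DUP     : [-3, -9, -9]
OVER    : [-3, -9, -9, -9]
ROT     : [-3, -9, -9, -9]
ROT     : [-3, -9, -9, -9]
SUB     : [-3, -9, 0]
MUL     : [-3, 0]
OVER    : [-3, 0, -3]
MUL     : [-3, 0]
DUP     : [-3, 0, 0]
ROT     : [0, 0, -3]
SUB     : [0, 3]
NEG     : [0, -3]
PUSH -4 : [0, -3, -4]
MUL     : [0, 12]
DUP     : [0, 12, 12]
SUB     : [0, 0]
SWAP    : [0, 0]
NEG     : [0, 0]
MUL     : [0]
PUSH 12 : [0, 12]

2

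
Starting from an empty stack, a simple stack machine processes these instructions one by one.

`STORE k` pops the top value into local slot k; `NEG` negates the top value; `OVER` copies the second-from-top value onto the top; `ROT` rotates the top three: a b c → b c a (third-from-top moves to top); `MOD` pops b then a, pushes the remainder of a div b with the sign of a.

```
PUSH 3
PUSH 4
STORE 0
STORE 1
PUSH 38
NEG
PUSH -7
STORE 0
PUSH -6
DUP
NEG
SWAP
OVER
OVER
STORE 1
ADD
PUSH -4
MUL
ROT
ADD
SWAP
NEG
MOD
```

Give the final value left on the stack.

-2

PUSH 3  -> 3
PUSH 4  -> 3 4
STORE 0 -> 3
STORE 1 -> (empty)
PUSH 38 -> 38
NEG     -> -38
PUSH -7 -> -38 -7
STORE 0 -> -38
PUSH -6 -> -38 -6
DUP     -> -38 -6 -6
NEG     -> -38 -6 6
SWAP    -> -38 6 -6
OVER    -> -38 6 -6 6
OVER    -> -38 6 -6 6 -6
STORE 1 -> -38 6 -6 6
ADD     -> -38 6 0
PUSH -4 -> -38 6 0 -4
MUL     -> -38 6 0
ROT     -> 6 0 -38
ADD     -> 6 -38
SWAP    -> -38 6
NEG     -> -38 -6
MOD     -> -2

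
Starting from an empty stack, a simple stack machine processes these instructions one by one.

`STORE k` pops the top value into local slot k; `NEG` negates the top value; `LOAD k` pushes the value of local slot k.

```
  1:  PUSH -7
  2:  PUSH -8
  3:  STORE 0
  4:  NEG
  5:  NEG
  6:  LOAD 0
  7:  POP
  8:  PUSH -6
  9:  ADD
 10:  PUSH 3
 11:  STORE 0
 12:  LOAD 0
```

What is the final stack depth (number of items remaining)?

PUSH -7 : -7
PUSH -8 : -7 -8
STORE 0 : -7
NEG     : 7
NEG     : -7
LOAD 0  : -7 -8
POP     : -7
PUSH -6 : -7 -6
ADD     : -13
PUSH 3  : -13 3
STORE 0 : -13
LOAD 0  : -13 3

2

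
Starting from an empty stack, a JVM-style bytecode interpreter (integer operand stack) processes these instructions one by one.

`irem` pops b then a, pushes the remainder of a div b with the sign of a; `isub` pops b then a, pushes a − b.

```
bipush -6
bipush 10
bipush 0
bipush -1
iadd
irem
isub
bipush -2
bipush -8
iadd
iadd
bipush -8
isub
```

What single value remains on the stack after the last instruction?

-8

bipush -6 → [-6]
bipush 10 → [-6, 10]
bipush 0  → [-6, 10, 0]
bipush -1 → [-6, 10, 0, -1]
iadd      → [-6, 10, -1]
irem      → [-6, 0]
isub      → [-6]
bipush -2 → [-6, -2]
bipush -8 → [-6, -2, -8]
iadd      → [-6, -10]
iadd      → [-16]
bipush -8 → [-16, -8]
isub      → [-8]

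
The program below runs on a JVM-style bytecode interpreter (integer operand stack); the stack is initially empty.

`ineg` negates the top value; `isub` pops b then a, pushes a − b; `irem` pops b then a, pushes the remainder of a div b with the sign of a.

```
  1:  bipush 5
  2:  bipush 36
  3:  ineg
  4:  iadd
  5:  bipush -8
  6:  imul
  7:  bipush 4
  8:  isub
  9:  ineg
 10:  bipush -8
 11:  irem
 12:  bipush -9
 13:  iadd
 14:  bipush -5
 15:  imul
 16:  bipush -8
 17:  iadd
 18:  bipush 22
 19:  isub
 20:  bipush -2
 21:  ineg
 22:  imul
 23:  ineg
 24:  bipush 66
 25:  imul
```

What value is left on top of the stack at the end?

bipush 5  : [5]
bipush 36 : [5, 36]
ineg      : [5, -36]
iadd      : [-31]
bipush -8 : [-31, -8]
imul      : [248]
bipush 4  : [248, 4]
isub      : [244]
ineg      : [-244]
bipush -8 : [-244, -8]
irem      : [-4]
bipush -9 : [-4, -9]
iadd      : [-13]
bipush -5 : [-13, -5]
imul      : [65]
bipush -8 : [65, -8]
iadd      : [57]
bipush 22 : [57, 22]
isub      : [35]
bipush -2 : [35, -2]
ineg      : [35, 2]
imul      : [70]
ineg      : [-70]
bipush 66 : [-70, 66]
imul      : [-4620]

-4620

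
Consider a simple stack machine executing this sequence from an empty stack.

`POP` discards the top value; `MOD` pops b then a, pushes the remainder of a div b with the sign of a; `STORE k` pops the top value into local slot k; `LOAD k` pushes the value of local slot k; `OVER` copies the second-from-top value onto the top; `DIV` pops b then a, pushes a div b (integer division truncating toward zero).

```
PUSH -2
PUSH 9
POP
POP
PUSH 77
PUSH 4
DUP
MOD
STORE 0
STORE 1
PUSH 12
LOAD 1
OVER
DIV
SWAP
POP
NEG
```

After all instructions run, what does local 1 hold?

77

PUSH -2 → -2
PUSH 9  → -2 9
POP     → -2
POP     → (empty)
PUSH 77 → 77
PUSH 4  → 77 4
DUP     → 77 4 4
MOD     → 77 0
STORE 0 → 77
STORE 1 → (empty)
PUSH 12 → 12
LOAD 1  → 12 77
OVER    → 12 77 12
DIV     → 12 6
SWAP    → 6 12
POP     → 6
NEG     → -6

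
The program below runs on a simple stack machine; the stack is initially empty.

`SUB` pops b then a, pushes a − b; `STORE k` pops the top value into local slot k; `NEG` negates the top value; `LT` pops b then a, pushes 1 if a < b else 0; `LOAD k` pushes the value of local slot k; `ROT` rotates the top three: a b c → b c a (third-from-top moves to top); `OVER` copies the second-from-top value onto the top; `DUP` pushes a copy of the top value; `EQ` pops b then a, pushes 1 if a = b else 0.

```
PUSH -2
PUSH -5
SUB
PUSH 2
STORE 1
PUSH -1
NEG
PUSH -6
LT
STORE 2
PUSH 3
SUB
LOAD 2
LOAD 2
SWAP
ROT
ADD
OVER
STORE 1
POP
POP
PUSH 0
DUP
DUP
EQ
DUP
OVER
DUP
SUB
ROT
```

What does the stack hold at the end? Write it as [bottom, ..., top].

[0, 1, 0, 1]

PUSH -2  -2
PUSH -5  -2 -5
SUB      3
PUSH 2   3 2
STORE 1  3
PUSH -1  3 -1
NEG      3 1
PUSH -6  3 1 -6
LT       3 0
STORE 2  3
PUSH 3   3 3
SUB      0
LOAD 2   0 0
LOAD 2   0 0 0
SWAP     0 0 0
ROT      0 0 0
ADD      0 0
OVER     0 0 0
STORE 1  0 0
POP      0
POP      (empty)
PUSH 0   0
DUP      0 0
DUP      0 0 0
EQ       0 1
DUP      0 1 1
OVER     0 1 1 1
DUP      0 1 1 1 1
SUB      0 1 1 0
ROT      0 1 0 1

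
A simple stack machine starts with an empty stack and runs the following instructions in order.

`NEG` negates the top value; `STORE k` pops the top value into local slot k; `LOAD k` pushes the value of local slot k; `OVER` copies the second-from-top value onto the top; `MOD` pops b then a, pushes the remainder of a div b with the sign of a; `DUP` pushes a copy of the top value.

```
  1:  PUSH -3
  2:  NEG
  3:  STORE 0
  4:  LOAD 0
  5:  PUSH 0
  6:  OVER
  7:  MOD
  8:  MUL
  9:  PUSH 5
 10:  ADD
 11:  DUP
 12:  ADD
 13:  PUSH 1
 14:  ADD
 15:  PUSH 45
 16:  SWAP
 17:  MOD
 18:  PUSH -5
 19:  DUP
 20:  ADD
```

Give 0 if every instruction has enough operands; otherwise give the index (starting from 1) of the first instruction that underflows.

PUSH -3  [-3]
NEG      [3]
STORE 0  []
LOAD 0   [3]
PUSH 0   [3, 0]
OVER     [3, 0, 3]
MOD      [3, 0]
MUL      [0]
PUSH 5   [0, 5]
ADD      [5]
DUP      [5, 5]
ADD      [10]
PUSH 1   [10, 1]
ADD      [11]
PUSH 45  [11, 45]
SWAP     [45, 11]
MOD      [1]
PUSH -5  [1, -5]
DUP      [1, -5, -5]
ADD      [1, -10]

0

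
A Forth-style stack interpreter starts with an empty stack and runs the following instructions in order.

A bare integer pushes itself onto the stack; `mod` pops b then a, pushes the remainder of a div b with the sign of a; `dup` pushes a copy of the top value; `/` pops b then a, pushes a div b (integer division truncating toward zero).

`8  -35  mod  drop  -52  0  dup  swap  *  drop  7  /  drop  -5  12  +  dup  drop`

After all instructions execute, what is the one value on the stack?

7

8    : [8]
-35  : [8, -35]
mod  : [8]
drop : []
-52  : [-52]
0    : [-52, 0]
dup  : [-52, 0, 0]
swap : [-52, 0, 0]
*    : [-52, 0]
drop : [-52]
7    : [-52, 7]
/    : [-7]
drop : []
-5   : [-5]
12   : [-5, 12]
+    : [7]
dup  : [7, 7]
drop : [7]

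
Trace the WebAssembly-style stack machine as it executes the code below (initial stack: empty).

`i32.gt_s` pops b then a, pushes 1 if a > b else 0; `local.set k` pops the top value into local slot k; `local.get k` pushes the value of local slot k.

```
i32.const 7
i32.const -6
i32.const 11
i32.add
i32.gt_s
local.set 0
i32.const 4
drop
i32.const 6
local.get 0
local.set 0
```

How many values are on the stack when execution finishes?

1

i32.const 7   [7]
i32.const -6  [7, -6]
i32.const 11  [7, -6, 11]
i32.add       [7, 5]
i32.gt_s      [1]
local.set 0   []
i32.const 4   [4]
drop          []
i32.const 6   [6]
local.get 0   [6, 1]
local.set 0   [6]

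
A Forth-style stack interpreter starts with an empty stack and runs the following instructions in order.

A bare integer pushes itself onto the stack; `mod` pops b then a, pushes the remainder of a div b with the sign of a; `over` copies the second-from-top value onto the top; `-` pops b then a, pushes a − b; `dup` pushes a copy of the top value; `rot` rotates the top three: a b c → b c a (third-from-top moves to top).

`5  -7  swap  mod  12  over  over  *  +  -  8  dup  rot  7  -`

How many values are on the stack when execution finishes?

5     5
-7    5 -7
swap  -7 5
mod   -2
12    -2 12
over  -2 12 -2
over  -2 12 -2 12
*     -2 12 -24
+     -2 -12
-     10
8     10 8
dup   10 8 8
rot   8 8 10
7     8 8 10 7
-     8 8 3

3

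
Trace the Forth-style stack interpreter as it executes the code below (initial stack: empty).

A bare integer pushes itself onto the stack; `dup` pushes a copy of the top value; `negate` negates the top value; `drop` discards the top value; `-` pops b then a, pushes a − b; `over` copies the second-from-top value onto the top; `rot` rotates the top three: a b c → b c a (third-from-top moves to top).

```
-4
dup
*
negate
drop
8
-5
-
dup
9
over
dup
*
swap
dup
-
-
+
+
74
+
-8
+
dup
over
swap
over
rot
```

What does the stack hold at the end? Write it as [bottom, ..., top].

-4      -4
dup     -4 -4
*       16
negate  -16
drop    (empty)
8       8
-5      8 -5
-       13
dup     13 13
9       13 13 9
over    13 13 9 13
dup     13 13 9 13 13
*       13 13 9 169
swap    13 13 169 9
dup     13 13 169 9 9
-       13 13 169 0
-       13 13 169
+       13 182
+       195
74      195 74
+       269
-8      269 -8
+       261
dup     261 261
over    261 261 261
swap    261 261 261
over    261 261 261 261
rot     261 261 261 261

[261, 261, 261, 261]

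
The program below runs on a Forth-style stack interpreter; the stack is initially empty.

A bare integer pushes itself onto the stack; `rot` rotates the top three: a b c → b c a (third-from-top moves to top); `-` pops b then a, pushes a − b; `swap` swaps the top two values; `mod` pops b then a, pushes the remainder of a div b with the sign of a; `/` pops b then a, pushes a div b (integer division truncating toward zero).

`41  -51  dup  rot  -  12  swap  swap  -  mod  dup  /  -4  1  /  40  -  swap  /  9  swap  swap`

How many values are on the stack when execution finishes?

2

41    [41]
-51   [41, -51]
dup   [41, -51, -51]
rot   [-51, -51, 41]
-     [-51, -92]
12    [-51, -92, 12]
swap  [-51, 12, -92]
swap  [-51, -92, 12]
-     [-51, -104]
mod   [-51]
dup   [-51, -51]
/     [1]
-4    [1, -4]
1     [1, -4, 1]
/     [1, -4]
40    [1, -4, 40]
-     [1, -44]
swap  [-44, 1]
/     [-44]
9     [-44, 9]
swap  [9, -44]
swap  [-44, 9]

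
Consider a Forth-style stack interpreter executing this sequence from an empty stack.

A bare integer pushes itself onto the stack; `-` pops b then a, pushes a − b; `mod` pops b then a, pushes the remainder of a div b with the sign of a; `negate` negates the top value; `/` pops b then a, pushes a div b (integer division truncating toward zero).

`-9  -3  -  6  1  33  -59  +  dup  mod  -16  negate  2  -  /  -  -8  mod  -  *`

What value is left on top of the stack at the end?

-30

-9     -> [-9]
-3     -> [-9, -3]
-      -> [-6]
6      -> [-6, 6]
1      -> [-6, 6, 1]
33     -> [-6, 6, 1, 33]
-59    -> [-6, 6, 1, 33, -59]
+      -> [-6, 6, 1, -26]
dup    -> [-6, 6, 1, -26, -26]
mod    -> [-6, 6, 1, 0]
-16    -> [-6, 6, 1, 0, -16]
negate -> [-6, 6, 1, 0, 16]
2      -> [-6, 6, 1, 0, 16, 2]
-      -> [-6, 6, 1, 0, 14]
/      -> [-6, 6, 1, 0]
-      -> [-6, 6, 1]
-8     -> [-6, 6, 1, -8]
mod    -> [-6, 6, 1]
-      -> [-6, 5]
*      -> [-30]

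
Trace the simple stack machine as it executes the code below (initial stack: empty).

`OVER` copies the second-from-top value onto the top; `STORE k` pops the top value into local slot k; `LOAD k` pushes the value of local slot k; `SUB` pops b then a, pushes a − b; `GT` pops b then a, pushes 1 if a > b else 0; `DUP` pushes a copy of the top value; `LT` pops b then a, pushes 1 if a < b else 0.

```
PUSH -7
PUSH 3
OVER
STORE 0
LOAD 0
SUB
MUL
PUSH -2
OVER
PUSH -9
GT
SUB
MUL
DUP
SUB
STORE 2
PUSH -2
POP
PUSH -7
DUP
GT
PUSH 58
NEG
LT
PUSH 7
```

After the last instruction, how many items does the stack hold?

PUSH -7 → [-7]
PUSH 3  → [-7, 3]
OVER    → [-7, 3, -7]
STORE 0 → [-7, 3]
LOAD 0  → [-7, 3, -7]
SUB     → [-7, 10]
MUL     → [-70]
PUSH -2 → [-70, -2]
OVER    → [-70, -2, -70]
PUSH -9 → [-70, -2, -70, -9]
GT      → [-70, -2, 0]
SUB     → [-70, -2]
MUL     → [140]
DUP     → [140, 140]
SUB     → [0]
STORE 2 → []
PUSH -2 → [-2]
POP     → []
PUSH -7 → [-7]
DUP     → [-7, -7]
GT      → [0]
PUSH 58 → [0, 58]
NEG     → [0, -58]
LT      → [0]
PUSH 7  → [0, 7]

2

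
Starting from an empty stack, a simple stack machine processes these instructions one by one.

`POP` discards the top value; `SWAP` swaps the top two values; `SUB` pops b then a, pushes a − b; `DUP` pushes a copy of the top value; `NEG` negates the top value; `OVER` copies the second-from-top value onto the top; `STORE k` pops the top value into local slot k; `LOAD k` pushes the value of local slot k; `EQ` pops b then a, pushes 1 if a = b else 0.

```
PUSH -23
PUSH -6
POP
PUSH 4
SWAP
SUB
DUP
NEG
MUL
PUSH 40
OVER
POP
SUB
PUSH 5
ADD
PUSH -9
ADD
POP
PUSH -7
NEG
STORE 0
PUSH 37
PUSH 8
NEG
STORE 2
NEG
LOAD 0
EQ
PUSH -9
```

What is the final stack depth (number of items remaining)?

2

PUSH -23 -> [-23]
PUSH -6  -> [-23, -6]
POP      -> [-23]
PUSH 4   -> [-23, 4]
SWAP     -> [4, -23]
SUB      -> [27]
DUP      -> [27, 27]
NEG      -> [27, -27]
MUL      -> [-729]
PUSH 40  -> [-729, 40]
OVER     -> [-729, 40, -729]
POP      -> [-729, 40]
SUB      -> [-769]
PUSH 5   -> [-769, 5]
ADD      -> [-764]
PUSH -9  -> [-764, -9]
ADD      -> [-773]
POP      -> []
PUSH -7  -> [-7]
NEG      -> [7]
STORE 0  -> []
PUSH 37  -> [37]
PUSH 8   -> [37, 8]
NEG      -> [37, -8]
STORE 2  -> [37]
NEG      -> [-37]
LOAD 0   -> [-37, 7]
EQ       -> [0]
PUSH -9  -> [0, -9]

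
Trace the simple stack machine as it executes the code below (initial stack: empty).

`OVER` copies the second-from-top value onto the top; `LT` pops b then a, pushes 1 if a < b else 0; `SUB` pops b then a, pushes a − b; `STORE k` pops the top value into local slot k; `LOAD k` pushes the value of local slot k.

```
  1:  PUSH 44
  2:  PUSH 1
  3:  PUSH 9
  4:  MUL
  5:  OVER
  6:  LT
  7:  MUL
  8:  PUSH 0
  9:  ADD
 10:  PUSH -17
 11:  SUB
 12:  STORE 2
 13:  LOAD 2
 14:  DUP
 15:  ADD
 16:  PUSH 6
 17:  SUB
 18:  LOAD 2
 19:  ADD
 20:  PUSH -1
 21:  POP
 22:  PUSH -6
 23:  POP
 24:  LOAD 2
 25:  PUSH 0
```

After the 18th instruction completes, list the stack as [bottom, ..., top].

[116, 61]

PUSH 44   [44]
PUSH 1    [44, 1]
PUSH 9    [44, 1, 9]
MUL       [44, 9]
OVER      [44, 9, 44]
LT        [44, 1]
MUL       [44]
PUSH 0    [44, 0]
ADD       [44]
PUSH -17  [44, -17]
SUB       [61]
STORE 2   []
LOAD 2    [61]
DUP       [61, 61]
ADD       [122]
PUSH 6    [122, 6]
SUB       [116]
LOAD 2    [116, 61]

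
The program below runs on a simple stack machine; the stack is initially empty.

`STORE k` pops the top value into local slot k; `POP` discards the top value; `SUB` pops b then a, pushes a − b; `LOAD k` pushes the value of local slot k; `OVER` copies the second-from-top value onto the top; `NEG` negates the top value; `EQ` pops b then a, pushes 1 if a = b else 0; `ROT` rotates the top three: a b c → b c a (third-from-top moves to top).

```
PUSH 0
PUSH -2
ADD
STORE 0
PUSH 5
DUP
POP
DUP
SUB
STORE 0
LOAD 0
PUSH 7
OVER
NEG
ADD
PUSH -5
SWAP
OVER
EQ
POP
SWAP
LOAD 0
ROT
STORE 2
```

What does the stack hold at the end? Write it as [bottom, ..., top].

[0, 0]

PUSH 0  : [0]
PUSH -2 : [0, -2]
ADD     : [-2]
STORE 0 : []
PUSH 5  : [5]
DUP     : [5, 5]
POP     : [5]
DUP     : [5, 5]
SUB     : [0]
STORE 0 : []
LOAD 0  : [0]
PUSH 7  : [0, 7]
OVER    : [0, 7, 0]
NEG     : [0, 7, 0]
ADD     : [0, 7]
PUSH -5 : [0, 7, -5]
SWAP    : [0, -5, 7]
OVER    : [0, -5, 7, -5]
EQ      : [0, -5, 0]
POP     : [0, -5]
SWAP    : [-5, 0]
LOAD 0  : [-5, 0, 0]
ROT     : [0, 0, -5]
STORE 2 : [0, 0]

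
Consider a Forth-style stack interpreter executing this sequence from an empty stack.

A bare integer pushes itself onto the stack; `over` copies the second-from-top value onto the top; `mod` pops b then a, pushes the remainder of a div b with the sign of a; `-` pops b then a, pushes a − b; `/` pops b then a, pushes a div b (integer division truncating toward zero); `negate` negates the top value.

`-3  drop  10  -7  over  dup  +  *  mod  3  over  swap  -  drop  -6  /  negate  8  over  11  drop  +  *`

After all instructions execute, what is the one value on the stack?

9

-3     : [-3]
drop   : []
10     : [10]
-7     : [10, -7]
over   : [10, -7, 10]
dup    : [10, -7, 10, 10]
+      : [10, -7, 20]
*      : [10, -140]
mod    : [10]
3      : [10, 3]
over   : [10, 3, 10]
swap   : [10, 10, 3]
-      : [10, 7]
drop   : [10]
-6     : [10, -6]
/      : [-1]
negate : [1]
8      : [1, 8]
over   : [1, 8, 1]
11     : [1, 8, 1, 11]
drop   : [1, 8, 1]
+      : [1, 9]
*      : [9]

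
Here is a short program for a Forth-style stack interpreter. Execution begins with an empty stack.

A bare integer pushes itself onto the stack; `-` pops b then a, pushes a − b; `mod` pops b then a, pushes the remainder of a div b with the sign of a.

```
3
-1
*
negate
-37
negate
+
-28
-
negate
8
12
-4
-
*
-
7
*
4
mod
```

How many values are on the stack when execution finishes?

3       3
-1      3 -1
*       -3
negate  3
-37     3 -37
negate  3 37
+       40
-28     40 -28
-       68
negate  -68
8       -68 8
12      -68 8 12
-4      -68 8 12 -4
-       -68 8 16
*       -68 128
-       -196
7       -196 7
*       -1372
4       -1372 4
mod     0

1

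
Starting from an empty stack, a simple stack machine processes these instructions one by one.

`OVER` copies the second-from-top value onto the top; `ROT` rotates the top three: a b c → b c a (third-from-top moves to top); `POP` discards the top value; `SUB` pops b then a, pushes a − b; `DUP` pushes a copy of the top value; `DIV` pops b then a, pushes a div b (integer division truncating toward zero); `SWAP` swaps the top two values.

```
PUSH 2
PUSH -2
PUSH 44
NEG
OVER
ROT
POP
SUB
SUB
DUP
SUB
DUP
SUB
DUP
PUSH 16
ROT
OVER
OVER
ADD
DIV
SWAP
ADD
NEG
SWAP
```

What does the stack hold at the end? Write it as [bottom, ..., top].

PUSH 2  -> [2]
PUSH -2 -> [2, -2]
PUSH 44 -> [2, -2, 44]
NEG     -> [2, -2, -44]
OVER    -> [2, -2, -44, -2]
ROT     -> [2, -44, -2, -2]
POP     -> [2, -44, -2]
SUB     -> [2, -42]
SUB     -> [44]
DUP     -> [44, 44]
SUB     -> [0]
DUP     -> [0, 0]
SUB     -> [0]
DUP     -> [0, 0]
PUSH 16 -> [0, 0, 16]
ROT     -> [0, 16, 0]
OVER    -> [0, 16, 0, 16]
OVER    -> [0, 16, 0, 16, 0]
ADD     -> [0, 16, 0, 16]
DIV     -> [0, 16, 0]
SWAP    -> [0, 0, 16]
ADD     -> [0, 16]
NEG     -> [0, -16]
SWAP    -> [-16, 0]

[-16, 0]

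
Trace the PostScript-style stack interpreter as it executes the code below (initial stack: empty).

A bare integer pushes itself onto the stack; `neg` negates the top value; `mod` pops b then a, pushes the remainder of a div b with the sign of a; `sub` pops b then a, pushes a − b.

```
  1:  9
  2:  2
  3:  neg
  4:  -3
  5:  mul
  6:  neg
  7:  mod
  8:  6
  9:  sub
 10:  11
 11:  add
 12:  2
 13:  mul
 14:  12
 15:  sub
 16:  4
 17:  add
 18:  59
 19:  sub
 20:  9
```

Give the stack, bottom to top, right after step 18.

[8, 59]

9   -> 9
2   -> 9 2
neg -> 9 -2
-3  -> 9 -2 -3
mul -> 9 6
neg -> 9 -6
mod -> 3
6   -> 3 6
sub -> -3
11  -> -3 11
add -> 8
2   -> 8 2
mul -> 16
12  -> 16 12
sub -> 4
4   -> 4 4
add -> 8
59  -> 8 59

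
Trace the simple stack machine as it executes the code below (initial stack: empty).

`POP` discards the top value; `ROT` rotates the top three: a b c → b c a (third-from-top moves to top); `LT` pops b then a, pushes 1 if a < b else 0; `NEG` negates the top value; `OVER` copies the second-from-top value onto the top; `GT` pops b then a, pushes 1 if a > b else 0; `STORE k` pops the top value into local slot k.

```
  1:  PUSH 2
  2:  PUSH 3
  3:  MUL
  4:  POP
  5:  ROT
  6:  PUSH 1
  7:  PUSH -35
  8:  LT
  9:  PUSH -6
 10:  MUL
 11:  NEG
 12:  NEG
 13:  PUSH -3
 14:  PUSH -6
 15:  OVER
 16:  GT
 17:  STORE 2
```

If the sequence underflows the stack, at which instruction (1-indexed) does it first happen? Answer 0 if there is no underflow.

PUSH 2  [2]
PUSH 3  [2, 3]
MUL     [6]
POP     []
ROT  — needs 3 operands, stack has 0 → underflow

5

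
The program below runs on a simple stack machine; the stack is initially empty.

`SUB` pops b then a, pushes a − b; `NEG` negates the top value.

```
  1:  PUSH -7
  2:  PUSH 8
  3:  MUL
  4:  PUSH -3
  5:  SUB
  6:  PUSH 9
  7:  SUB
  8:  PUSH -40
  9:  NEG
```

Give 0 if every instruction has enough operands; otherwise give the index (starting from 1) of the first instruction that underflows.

0

PUSH -7  : -7
PUSH 8   : -7 8
MUL      : -56
PUSH -3  : -56 -3
SUB      : -53
PUSH 9   : -53 9
SUB      : -62
PUSH -40 : -62 -40
NEG      : -62 40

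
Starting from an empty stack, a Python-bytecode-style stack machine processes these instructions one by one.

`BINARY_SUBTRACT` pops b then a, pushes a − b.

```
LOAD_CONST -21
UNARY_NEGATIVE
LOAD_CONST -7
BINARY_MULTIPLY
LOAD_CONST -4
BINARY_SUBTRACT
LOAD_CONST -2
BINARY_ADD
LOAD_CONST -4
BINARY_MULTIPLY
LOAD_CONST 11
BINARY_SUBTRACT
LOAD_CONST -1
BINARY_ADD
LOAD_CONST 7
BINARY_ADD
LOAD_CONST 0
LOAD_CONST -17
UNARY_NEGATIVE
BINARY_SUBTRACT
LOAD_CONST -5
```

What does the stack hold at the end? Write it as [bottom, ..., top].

LOAD_CONST -21  -> [-21]
UNARY_NEGATIVE  -> [21]
LOAD_CONST -7   -> [21, -7]
BINARY_MULTIPLY -> [-147]
LOAD_CONST -4   -> [-147, -4]
BINARY_SUBTRACT -> [-143]
LOAD_CONST -2   -> [-143, -2]
BINARY_ADD      -> [-145]
LOAD_CONST -4   -> [-145, -4]
BINARY_MULTIPLY -> [580]
LOAD_CONST 11   -> [580, 11]
BINARY_SUBTRACT -> [569]
LOAD_CONST -1   -> [569, -1]
BINARY_ADD      -> [568]
LOAD_CONST 7    -> [568, 7]
BINARY_ADD      -> [575]
LOAD_CONST 0    -> [575, 0]
LOAD_CONST -17  -> [575, 0, -17]
UNARY_NEGATIVE  -> [575, 0, 17]
BINARY_SUBTRACT -> [575, -17]
LOAD_CONST -5   -> [575, -17, -5]

[575, -17, -5]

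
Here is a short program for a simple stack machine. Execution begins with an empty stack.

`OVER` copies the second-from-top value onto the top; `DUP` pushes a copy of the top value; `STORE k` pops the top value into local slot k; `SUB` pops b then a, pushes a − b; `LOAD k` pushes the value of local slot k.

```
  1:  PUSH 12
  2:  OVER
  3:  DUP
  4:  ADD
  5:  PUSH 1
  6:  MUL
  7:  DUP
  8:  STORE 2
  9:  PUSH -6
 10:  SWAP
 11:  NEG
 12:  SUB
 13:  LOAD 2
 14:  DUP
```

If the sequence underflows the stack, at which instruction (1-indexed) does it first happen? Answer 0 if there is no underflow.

PUSH 12 : 12
OVER  — needs 2 operands, stack has 1 → underflow

2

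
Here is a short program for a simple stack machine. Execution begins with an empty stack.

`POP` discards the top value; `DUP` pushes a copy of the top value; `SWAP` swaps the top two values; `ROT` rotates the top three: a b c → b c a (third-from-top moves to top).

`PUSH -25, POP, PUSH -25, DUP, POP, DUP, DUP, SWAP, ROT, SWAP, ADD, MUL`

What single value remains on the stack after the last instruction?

1250

PUSH -25  [-25]
POP       []
PUSH -25  [-25]
DUP       [-25, -25]
POP       [-25]
DUP       [-25, -25]
DUP       [-25, -25, -25]
SWAP      [-25, -25, -25]
ROT       [-25, -25, -25]
SWAP      [-25, -25, -25]
ADD       [-25, -50]
MUL       [1250]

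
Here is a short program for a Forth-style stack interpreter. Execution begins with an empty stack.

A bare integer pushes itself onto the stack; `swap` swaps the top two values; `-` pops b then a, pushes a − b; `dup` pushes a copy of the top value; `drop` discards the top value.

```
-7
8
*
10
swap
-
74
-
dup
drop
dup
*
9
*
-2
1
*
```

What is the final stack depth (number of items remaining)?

-7   → [-7]
8    → [-7, 8]
*    → [-56]
10   → [-56, 10]
swap → [10, -56]
-    → [66]
74   → [66, 74]
-    → [-8]
dup  → [-8, -8]
drop → [-8]
dup  → [-8, -8]
*    → [64]
9    → [64, 9]
*    → [576]
-2   → [576, -2]
1    → [576, -2, 1]
*    → [576, -2]

2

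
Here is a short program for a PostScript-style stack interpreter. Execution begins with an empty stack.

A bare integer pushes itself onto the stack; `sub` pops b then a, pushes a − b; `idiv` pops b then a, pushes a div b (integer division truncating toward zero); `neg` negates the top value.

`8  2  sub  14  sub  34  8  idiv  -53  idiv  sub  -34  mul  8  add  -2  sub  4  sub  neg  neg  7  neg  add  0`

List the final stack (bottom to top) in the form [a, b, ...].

[271, 0]

8    -> [8]
2    -> [8, 2]
sub  -> [6]
14   -> [6, 14]
sub  -> [-8]
34   -> [-8, 34]
8    -> [-8, 34, 8]
idiv -> [-8, 4]
-53  -> [-8, 4, -53]
idiv -> [-8, 0]
sub  -> [-8]
-34  -> [-8, -34]
mul  -> [272]
8    -> [272, 8]
add  -> [280]
-2   -> [280, -2]
sub  -> [282]
4    -> [282, 4]
sub  -> [278]
neg  -> [-278]
neg  -> [278]
7    -> [278, 7]
neg  -> [278, -7]
add  -> [271]
0    -> [271, 0]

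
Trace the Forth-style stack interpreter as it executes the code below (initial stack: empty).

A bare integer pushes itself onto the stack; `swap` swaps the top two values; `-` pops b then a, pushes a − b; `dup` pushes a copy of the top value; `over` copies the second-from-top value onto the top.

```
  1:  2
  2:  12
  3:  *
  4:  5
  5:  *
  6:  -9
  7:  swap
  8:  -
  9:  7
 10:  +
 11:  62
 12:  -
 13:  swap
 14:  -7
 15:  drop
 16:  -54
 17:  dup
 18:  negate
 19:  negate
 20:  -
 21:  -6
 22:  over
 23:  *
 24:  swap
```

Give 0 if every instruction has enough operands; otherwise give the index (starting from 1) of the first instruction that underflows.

2    → [2]
12   → [2, 12]
*    → [24]
5    → [24, 5]
*    → [120]
-9   → [120, -9]
swap → [-9, 120]
-    → [-129]
7    → [-129, 7]
+    → [-122]
62   → [-122, 62]
-    → [-184]
swap  — needs 2 operands, stack has 1 → underflow

13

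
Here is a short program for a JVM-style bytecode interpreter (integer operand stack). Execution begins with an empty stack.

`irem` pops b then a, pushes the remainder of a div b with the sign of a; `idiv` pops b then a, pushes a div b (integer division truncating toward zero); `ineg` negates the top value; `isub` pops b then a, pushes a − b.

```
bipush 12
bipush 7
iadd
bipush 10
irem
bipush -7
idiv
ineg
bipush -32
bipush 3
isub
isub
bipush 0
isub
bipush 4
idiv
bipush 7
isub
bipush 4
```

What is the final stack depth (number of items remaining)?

bipush 12  : [12]
bipush 7   : [12, 7]
iadd       : [19]
bipush 10  : [19, 10]
irem       : [9]
bipush -7  : [9, -7]
idiv       : [-1]
ineg       : [1]
bipush -32 : [1, -32]
bipush 3   : [1, -32, 3]
isub       : [1, -35]
isub       : [36]
bipush 0   : [36, 0]
isub       : [36]
bipush 4   : [36, 4]
idiv       : [9]
bipush 7   : [9, 7]
isub       : [2]
bipush 4   : [2, 4]

2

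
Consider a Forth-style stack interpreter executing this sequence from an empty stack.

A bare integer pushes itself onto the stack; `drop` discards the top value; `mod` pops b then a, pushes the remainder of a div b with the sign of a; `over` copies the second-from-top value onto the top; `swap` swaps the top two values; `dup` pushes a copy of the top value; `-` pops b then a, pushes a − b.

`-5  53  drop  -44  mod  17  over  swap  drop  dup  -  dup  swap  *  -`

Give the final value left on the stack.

-5   : [-5]
53   : [-5, 53]
drop : [-5]
-44  : [-5, -44]
mod  : [-5]
17   : [-5, 17]
over : [-5, 17, -5]
swap : [-5, -5, 17]
drop : [-5, -5]
dup  : [-5, -5, -5]
-    : [-5, 0]
dup  : [-5, 0, 0]
swap : [-5, 0, 0]
*    : [-5, 0]
-    : [-5]

-5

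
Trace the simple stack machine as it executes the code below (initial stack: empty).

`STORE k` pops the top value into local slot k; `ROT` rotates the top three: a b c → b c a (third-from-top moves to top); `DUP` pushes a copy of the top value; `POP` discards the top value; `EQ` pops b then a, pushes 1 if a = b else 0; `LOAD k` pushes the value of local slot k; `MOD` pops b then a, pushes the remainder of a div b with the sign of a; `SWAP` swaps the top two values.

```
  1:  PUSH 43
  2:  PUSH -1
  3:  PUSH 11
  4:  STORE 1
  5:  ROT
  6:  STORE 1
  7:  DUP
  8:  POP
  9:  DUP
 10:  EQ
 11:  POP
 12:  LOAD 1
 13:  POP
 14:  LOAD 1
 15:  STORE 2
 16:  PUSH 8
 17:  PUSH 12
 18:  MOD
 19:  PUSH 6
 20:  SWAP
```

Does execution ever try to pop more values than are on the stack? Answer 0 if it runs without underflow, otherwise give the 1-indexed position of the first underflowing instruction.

PUSH 43 → [43]
PUSH -1 → [43, -1]
PUSH 11 → [43, -1, 11]
STORE 1 → [43, -1]
ROT  — needs 3 operands, stack has 2 → underflow

5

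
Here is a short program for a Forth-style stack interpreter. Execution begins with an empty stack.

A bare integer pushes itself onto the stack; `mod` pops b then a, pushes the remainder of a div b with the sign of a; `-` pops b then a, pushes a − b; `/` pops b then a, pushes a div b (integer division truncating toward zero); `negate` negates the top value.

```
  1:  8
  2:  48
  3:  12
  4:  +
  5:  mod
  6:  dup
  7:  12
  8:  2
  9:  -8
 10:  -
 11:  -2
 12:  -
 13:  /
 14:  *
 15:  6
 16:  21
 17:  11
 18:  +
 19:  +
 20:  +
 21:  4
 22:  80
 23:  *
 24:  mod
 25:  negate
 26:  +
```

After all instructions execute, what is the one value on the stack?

8       8
48      8 48
12      8 48 12
+       8 60
mod     8
dup     8 8
12      8 8 12
2       8 8 12 2
-8      8 8 12 2 -8
-       8 8 12 10
-2      8 8 12 10 -2
-       8 8 12 12
/       8 8 1
*       8 8
6       8 8 6
21      8 8 6 21
11      8 8 6 21 11
+       8 8 6 32
+       8 8 38
+       8 46
4       8 46 4
80      8 46 4 80
*       8 46 320
mod     8 46
negate  8 -46
+       -38

-38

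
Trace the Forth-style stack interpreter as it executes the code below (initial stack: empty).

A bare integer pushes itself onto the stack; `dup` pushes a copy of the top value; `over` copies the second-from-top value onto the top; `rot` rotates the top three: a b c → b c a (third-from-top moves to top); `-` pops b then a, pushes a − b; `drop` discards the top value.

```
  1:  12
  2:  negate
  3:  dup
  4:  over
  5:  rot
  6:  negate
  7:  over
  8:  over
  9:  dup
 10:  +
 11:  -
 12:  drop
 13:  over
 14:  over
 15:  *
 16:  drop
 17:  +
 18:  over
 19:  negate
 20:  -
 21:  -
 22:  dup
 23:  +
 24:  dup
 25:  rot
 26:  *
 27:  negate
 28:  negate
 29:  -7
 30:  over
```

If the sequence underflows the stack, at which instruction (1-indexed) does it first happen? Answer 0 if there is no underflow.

12      12
negate  -12
dup     -12 -12
over    -12 -12 -12
rot     -12 -12 -12
negate  -12 -12 12
over    -12 -12 12 -12
over    -12 -12 12 -12 12
dup     -12 -12 12 -12 12 12
+       -12 -12 12 -12 24
-       -12 -12 12 -36
drop    -12 -12 12
over    -12 -12 12 -12
over    -12 -12 12 -12 12
*       -12 -12 12 -144
drop    -12 -12 12
+       -12 0
over    -12 0 -12
negate  -12 0 12
-       -12 -12
-       0
dup     0 0
+       0
dup     0 0
rot  — needs 3 operands, stack has 2 → underflow

25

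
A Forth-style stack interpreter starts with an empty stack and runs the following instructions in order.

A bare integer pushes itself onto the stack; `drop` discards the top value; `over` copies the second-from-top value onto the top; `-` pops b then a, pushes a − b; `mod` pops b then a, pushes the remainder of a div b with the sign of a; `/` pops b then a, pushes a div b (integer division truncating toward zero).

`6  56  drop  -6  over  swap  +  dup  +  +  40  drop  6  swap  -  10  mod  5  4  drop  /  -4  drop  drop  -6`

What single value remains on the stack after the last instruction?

-6

6    -> 6
56   -> 6 56
drop -> 6
-6   -> 6 -6
over -> 6 -6 6
swap -> 6 6 -6
+    -> 6 0
dup  -> 6 0 0
+    -> 6 0
+    -> 6
40   -> 6 40
drop -> 6
6    -> 6 6
swap -> 6 6
-    -> 0
10   -> 0 10
mod  -> 0
5    -> 0 5
4    -> 0 5 4
drop -> 0 5
/    -> 0
-4   -> 0 -4
drop -> 0
drop -> (empty)
-6   -> -6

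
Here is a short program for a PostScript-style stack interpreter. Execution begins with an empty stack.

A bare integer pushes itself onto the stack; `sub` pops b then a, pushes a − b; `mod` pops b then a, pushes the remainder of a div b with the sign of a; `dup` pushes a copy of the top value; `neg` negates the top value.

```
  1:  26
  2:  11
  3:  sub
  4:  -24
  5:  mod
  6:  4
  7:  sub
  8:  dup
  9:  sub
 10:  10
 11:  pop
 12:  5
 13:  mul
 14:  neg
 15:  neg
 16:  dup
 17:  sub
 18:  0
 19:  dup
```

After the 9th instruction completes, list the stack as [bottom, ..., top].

[0]

26  : [26]
11  : [26, 11]
sub : [15]
-24 : [15, -24]
mod : [15]
4   : [15, 4]
sub : [11]
dup : [11, 11]
sub : [0]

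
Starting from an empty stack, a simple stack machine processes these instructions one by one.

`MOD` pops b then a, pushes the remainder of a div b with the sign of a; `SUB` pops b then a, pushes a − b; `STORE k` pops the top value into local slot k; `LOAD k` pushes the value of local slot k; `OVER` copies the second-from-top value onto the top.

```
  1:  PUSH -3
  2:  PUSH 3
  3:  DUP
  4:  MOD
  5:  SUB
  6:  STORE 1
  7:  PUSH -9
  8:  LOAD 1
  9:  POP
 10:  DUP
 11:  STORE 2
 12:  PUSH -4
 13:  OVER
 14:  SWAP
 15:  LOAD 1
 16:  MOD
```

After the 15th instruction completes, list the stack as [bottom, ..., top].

PUSH -3  -3
PUSH 3   -3 3
DUP      -3 3 3
MOD      -3 0
SUB      -3
STORE 1  (empty)
PUSH -9  -9
LOAD 1   -9 -3
POP      -9
DUP      -9 -9
STORE 2  -9
PUSH -4  -9 -4
OVER     -9 -4 -9
SWAP     -9 -9 -4
LOAD 1   -9 -9 -4 -3

[-9, -9, -4, -3]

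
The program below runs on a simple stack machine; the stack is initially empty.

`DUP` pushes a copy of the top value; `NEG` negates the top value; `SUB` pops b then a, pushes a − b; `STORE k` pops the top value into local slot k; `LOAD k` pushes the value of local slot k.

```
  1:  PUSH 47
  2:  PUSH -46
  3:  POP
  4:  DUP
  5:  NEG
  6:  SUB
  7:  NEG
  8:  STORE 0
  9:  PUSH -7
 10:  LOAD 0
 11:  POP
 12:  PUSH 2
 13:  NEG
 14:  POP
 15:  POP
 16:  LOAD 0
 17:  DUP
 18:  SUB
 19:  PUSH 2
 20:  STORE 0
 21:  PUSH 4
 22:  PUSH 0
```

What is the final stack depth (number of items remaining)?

PUSH 47   47
PUSH -46  47 -46
POP       47
DUP       47 47
NEG       47 -47
SUB       94
NEG       -94
STORE 0   (empty)
PUSH -7   -7
LOAD 0    -7 -94
POP       -7
PUSH 2    -7 2
NEG       -7 -2
POP       -7
POP       (empty)
LOAD 0    -94
DUP       -94 -94
SUB       0
PUSH 2    0 2
STORE 0   0
PUSH 4    0 4
PUSH 0    0 4 0

3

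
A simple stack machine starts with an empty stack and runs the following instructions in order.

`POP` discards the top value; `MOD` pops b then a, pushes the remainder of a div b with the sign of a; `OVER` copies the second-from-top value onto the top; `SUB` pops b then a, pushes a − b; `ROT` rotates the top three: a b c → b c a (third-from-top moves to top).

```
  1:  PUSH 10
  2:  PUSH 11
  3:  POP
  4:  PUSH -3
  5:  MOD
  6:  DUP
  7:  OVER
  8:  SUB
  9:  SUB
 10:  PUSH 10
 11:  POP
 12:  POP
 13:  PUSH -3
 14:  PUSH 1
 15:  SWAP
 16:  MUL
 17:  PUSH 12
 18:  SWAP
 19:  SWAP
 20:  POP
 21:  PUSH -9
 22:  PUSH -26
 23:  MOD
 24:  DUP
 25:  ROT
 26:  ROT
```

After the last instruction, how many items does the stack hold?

3

PUSH 10   [10]
PUSH 11   [10, 11]
POP       [10]
PUSH -3   [10, -3]
MOD       [1]
DUP       [1, 1]
OVER      [1, 1, 1]
SUB       [1, 0]
SUB       [1]
PUSH 10   [1, 10]
POP       [1]
POP       []
PUSH -3   [-3]
PUSH 1    [-3, 1]
SWAP      [1, -3]
MUL       [-3]
PUSH 12   [-3, 12]
SWAP      [12, -3]
SWAP      [-3, 12]
POP       [-3]
PUSH -9   [-3, -9]
PUSH -26  [-3, -9, -26]
MOD       [-3, -9]
DUP       [-3, -9, -9]
ROT       [-9, -9, -3]
ROT       [-9, -3, -9]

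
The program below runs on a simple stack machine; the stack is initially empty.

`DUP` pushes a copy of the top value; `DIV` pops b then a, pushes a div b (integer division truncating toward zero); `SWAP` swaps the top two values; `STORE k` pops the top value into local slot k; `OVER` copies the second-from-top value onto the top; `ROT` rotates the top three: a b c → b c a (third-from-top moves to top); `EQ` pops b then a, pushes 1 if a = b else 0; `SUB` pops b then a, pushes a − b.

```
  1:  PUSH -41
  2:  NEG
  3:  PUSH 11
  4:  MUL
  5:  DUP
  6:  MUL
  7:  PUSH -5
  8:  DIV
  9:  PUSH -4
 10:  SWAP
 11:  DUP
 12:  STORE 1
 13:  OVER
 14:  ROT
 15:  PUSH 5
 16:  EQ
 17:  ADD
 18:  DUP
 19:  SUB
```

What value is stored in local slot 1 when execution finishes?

-40680

PUSH -41 -> [-41]
NEG      -> [41]
PUSH 11  -> [41, 11]
MUL      -> [451]
DUP      -> [451, 451]
MUL      -> [203401]
PUSH -5  -> [203401, -5]
DIV      -> [-40680]
PUSH -4  -> [-40680, -4]
SWAP     -> [-4, -40680]
DUP      -> [-4, -40680, -40680]
STORE 1  -> [-4, -40680]
OVER     -> [-4, -40680, -4]
ROT      -> [-40680, -4, -4]
PUSH 5   -> [-40680, -4, -4, 5]
EQ       -> [-40680, -4, 0]
ADD      -> [-40680, -4]
DUP      -> [-40680, -4, -4]
SUB      -> [-40680, 0]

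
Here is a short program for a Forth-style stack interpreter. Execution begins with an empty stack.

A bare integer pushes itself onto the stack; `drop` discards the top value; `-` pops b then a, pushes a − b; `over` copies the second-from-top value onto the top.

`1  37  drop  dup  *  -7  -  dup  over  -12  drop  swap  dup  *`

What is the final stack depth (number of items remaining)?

1    : 1
37   : 1 37
drop : 1
dup  : 1 1
*    : 1
-7   : 1 -7
-    : 8
dup  : 8 8
over : 8 8 8
-12  : 8 8 8 -12
drop : 8 8 8
swap : 8 8 8
dup  : 8 8 8 8
*    : 8 8 64

3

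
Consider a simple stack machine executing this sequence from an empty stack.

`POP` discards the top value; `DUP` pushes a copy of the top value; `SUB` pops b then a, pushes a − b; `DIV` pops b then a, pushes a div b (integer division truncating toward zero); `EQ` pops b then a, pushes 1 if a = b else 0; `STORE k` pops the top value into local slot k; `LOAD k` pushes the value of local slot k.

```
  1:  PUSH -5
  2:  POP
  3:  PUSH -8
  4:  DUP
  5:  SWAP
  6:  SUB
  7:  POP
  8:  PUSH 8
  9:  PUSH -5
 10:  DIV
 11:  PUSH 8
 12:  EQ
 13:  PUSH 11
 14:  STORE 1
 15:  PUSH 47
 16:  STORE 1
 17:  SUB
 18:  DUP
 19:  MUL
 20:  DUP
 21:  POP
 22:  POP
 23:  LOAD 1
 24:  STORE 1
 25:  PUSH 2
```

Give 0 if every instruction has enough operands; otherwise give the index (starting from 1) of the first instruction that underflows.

PUSH -5 → [-5]
POP     → []
PUSH -8 → [-8]
DUP     → [-8, -8]
SWAP    → [-8, -8]
SUB     → [0]
POP     → []
PUSH 8  → [8]
PUSH -5 → [8, -5]
DIV     → [-1]
PUSH 8  → [-1, 8]
EQ      → [0]
PUSH 11 → [0, 11]
STORE 1 → [0]
PUSH 47 → [0, 47]
STORE 1 → [0]
SUB  — needs 2 operands, stack has 1 → underflow

17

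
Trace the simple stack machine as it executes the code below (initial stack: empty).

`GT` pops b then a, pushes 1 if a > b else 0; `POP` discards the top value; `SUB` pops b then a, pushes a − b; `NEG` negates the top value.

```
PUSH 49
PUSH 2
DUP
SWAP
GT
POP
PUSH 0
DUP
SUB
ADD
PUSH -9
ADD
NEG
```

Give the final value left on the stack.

PUSH 49 -> 49
PUSH 2  -> 49 2
DUP     -> 49 2 2
SWAP    -> 49 2 2
GT      -> 49 0
POP     -> 49
PUSH 0  -> 49 0
DUP     -> 49 0 0
SUB     -> 49 0
ADD     -> 49
PUSH -9 -> 49 -9
ADD     -> 40
NEG     -> -40

-40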